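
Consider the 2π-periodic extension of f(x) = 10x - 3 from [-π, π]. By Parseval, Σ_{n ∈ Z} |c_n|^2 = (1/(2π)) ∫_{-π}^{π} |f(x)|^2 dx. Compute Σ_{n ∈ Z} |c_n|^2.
Σ |c_n|^2 = 100π^2/3 + 9

Expand and integrate term by term over [-π, π]:
  ∫ (10x)^2 dx = 100·(2π^3/3); ∫ 2·10·(-3)·x dx = 0 (odd integrand); ∫ (-3)^2 dx = 9·2π.
So (1/(2π)) ∫_{-π}^{π} (10x - 3)^2 dx = 100π^2/3 + 9 = 100π^2/3 + 9.
Parseval ⇒ Σ |c_n|^2 = 100π^2/3 + 9.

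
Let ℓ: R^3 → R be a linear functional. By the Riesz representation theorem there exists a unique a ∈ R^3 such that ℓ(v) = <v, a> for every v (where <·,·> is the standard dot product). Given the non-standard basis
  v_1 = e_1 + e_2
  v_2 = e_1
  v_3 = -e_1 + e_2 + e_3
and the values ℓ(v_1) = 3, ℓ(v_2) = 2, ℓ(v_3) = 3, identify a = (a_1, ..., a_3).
a = (2, 1, 4)

Write a = (a_1, ..., a_3) in the standard basis. For each basis vector v_i, ℓ(v_i) = <v_i, a> is a linear equation in the a_j's. Collect the n equations into a matrix system V a = ℓ, where row i of V is v_i (expressed in the standard basis). Since V is invertible (lower-triangular with 1s on the diagonal, up to permutation), solve by back-substitution:
  V =
[[1, 1, 0],
 [1, 0, 0],
 [-1, 1, 1]]
  V a = (3, 2, 3)
Solving gives a = (2, 1, 4).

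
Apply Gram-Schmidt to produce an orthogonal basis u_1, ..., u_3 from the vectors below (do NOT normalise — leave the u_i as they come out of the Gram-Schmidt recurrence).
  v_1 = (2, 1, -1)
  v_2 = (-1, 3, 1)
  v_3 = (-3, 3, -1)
Orthogonal basis:
  u_1 = (2, 1, -1)
  u_2 = (-1, 3, 1)
  u_3 = (-4/3, 1/3, -7/3)

Apply the Gram-Schmidt recurrence
  u_1 = v_1
  u_i = v_i − Σ_{j<i} ((v_i · u_j) / (u_j · u_j)) · u_j.

Step by step this gives:
  u_1 = (2, 1, -1)
  u_2 = (-1, 3, 1)
  u_3 = (-4/3, 1/3, -7/3)

Orthogonality check:
  u_2 · u_1 = 0 (should be 0)
  u_3 · u_1 = 0 (should be 0)
  u_3 · u_2 = 0 (should be 0)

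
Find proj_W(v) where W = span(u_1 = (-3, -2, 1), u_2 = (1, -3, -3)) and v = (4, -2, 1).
proj_W(v) = (71/38, -2/19, -61/38)

Set up U = [u_1 | ... | u_2] ∈ R^(3×2). The projector onto W = col(U) is P = U (U^T U)^(-1) U^T.
Compute U^T U =
  [14, 0]
  [0, 19],
and U^T v = (-7, 7).
Solve U^T U · c = U^T v for the coefficients: c = (-1/2, 7/19). The projection is proj_W(v) = U c.
Check: (v - proj_W(v)) · u_1 = 0  (should be 0).
Check: (v - proj_W(v)) · u_2 = 0  (should be 0).
Result: proj_W(v) = (71/38, -2/19, -61/38).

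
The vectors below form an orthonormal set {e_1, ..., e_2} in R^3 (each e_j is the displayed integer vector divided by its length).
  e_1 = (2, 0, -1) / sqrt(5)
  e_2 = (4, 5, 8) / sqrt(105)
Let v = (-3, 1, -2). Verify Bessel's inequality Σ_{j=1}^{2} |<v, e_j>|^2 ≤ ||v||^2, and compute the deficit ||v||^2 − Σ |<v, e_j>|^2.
Σ |<v, e_j>|^2 = 173/21; ||v||^2 = 14; deficit = 121/21

Write each e_j = u_j / sqrt(<u_j, u_j>) where u_j is the displayed integer vector. Then <v, e_j> = <v, u_j> / sqrt(<u_j, u_j>), so |<v, e_j>|^2 = <v, u_j>^2 / <u_j, u_j>.
Coefficients: <v, e_1> = -4/sqrt(5), <v, e_2> = -23/sqrt(105).
Square and sum: Σ |<v, e_j>|^2 = 173/21.
Compute ||v||^2 = v·v = 14.
Deficit = 14 − 173/21 = 121/21 ≥ 0, confirming Bessel's inequality. (The deficit equals ||v − Σ <v,e_j> e_j||^2, the squared distance from v to span{e_j}.)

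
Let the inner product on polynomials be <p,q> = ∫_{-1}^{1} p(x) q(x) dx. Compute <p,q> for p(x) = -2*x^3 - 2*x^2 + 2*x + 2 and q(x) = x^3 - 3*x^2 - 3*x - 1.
<p,q> = -592/105

Expand the product: p(x)·q(x) = -2*x^6 + 4*x^5 + 14*x^4 + 4*x^3 - 10*x^2 - 8*x - 2.
∫_{-1}^{1} of each monomial x^k gives [2/(k+1) if k even, 0 if k odd]. Integrating term-by-term (or equivalently evaluating the antiderivative F(x) = -2*x^7/7 + 2*x^6/3 + 14*x^5/5 + x^4 - 10*x^3/3 - 4*x^2 - 2*x at the endpoints):
  F(1) − F(−1) = -541/105 − (17/35) = -592/105.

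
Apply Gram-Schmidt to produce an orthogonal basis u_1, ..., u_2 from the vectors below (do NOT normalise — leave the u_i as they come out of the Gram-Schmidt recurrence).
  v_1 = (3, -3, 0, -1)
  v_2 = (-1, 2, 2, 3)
Orthogonal basis:
  u_1 = (3, -3, 0, -1)
  u_2 = (17/19, 2/19, 2, 45/19)

Apply the Gram-Schmidt recurrence
  u_1 = v_1
  u_i = v_i − Σ_{j<i} ((v_i · u_j) / (u_j · u_j)) · u_j.

Step by step this gives:
  u_1 = (3, -3, 0, -1)
  u_2 = (17/19, 2/19, 2, 45/19)

Orthogonality check:
  u_2 · u_1 = 0 (should be 0)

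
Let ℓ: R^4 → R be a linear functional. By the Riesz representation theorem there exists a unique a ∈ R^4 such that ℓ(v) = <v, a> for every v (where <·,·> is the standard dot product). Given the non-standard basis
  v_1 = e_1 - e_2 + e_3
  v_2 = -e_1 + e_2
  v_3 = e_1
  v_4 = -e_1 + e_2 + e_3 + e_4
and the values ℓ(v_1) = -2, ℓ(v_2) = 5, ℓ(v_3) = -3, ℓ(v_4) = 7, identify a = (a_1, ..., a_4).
a = (-3, 2, 3, -1)

Write a = (a_1, ..., a_4) in the standard basis. For each basis vector v_i, ℓ(v_i) = <v_i, a> is a linear equation in the a_j's. Collect the n equations into a matrix system V a = ℓ, where row i of V is v_i (expressed in the standard basis). Since V is invertible (lower-triangular with 1s on the diagonal, up to permutation), solve by back-substitution:
  V =
[[1, -1, 1, 0],
 [-1, 1, 0, 0],
 [1, 0, 0, 0],
 [-1, 1, 1, 1]]
  V a = (-2, 5, -3, 7)
Solving gives a = (-3, 2, 3, -1).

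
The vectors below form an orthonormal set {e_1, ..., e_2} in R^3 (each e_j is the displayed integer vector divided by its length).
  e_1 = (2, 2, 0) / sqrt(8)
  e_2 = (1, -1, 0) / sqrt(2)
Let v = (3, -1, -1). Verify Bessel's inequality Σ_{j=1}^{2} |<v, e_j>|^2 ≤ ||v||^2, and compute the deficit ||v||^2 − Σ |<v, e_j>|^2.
Σ |<v, e_j>|^2 = 10; ||v||^2 = 11; deficit = 1

Write each e_j = u_j / sqrt(<u_j, u_j>) where u_j is the displayed integer vector. Then <v, e_j> = <v, u_j> / sqrt(<u_j, u_j>), so |<v, e_j>|^2 = <v, u_j>^2 / <u_j, u_j>.
Coefficients: <v, e_1> = 4/sqrt(8), <v, e_2> = 4/sqrt(2).
Square and sum: Σ |<v, e_j>|^2 = 10.
Compute ||v||^2 = v·v = 11.
Deficit = 11 − 10 = 1 ≥ 0, confirming Bessel's inequality. (The deficit equals ||v − Σ <v,e_j> e_j||^2, the squared distance from v to span{e_j}.)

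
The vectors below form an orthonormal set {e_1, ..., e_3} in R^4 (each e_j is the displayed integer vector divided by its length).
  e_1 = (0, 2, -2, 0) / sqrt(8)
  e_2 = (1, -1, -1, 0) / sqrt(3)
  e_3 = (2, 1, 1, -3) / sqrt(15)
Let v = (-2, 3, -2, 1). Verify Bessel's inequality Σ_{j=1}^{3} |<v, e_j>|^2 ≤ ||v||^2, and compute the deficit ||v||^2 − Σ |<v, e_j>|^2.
Σ |<v, e_j>|^2 = 179/10; ||v||^2 = 18; deficit = 1/10

Write each e_j = u_j / sqrt(<u_j, u_j>) where u_j is the displayed integer vector. Then <v, e_j> = <v, u_j> / sqrt(<u_j, u_j>), so |<v, e_j>|^2 = <v, u_j>^2 / <u_j, u_j>.
Coefficients: <v, e_1> = 10/sqrt(8), <v, e_2> = -3/sqrt(3), <v, e_3> = -6/sqrt(15).
Square and sum: Σ |<v, e_j>|^2 = 179/10.
Compute ||v||^2 = v·v = 18.
Deficit = 18 − 179/10 = 1/10 ≥ 0, confirming Bessel's inequality. (The deficit equals ||v − Σ <v,e_j> e_j||^2, the squared distance from v to span{e_j}.)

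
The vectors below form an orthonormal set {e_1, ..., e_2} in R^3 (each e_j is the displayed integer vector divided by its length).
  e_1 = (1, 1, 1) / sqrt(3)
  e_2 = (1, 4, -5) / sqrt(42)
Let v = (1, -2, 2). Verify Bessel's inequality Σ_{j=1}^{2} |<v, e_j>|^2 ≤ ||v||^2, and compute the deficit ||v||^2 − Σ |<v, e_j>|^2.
Σ |<v, e_j>|^2 = 101/14; ||v||^2 = 9; deficit = 25/14

Write each e_j = u_j / sqrt(<u_j, u_j>) where u_j is the displayed integer vector. Then <v, e_j> = <v, u_j> / sqrt(<u_j, u_j>), so |<v, e_j>|^2 = <v, u_j>^2 / <u_j, u_j>.
Coefficients: <v, e_1> = 1/sqrt(3), <v, e_2> = -17/sqrt(42).
Square and sum: Σ |<v, e_j>|^2 = 101/14.
Compute ||v||^2 = v·v = 9.
Deficit = 9 − 101/14 = 25/14 ≥ 0, confirming Bessel's inequality. (The deficit equals ||v − Σ <v,e_j> e_j||^2, the squared distance from v to span{e_j}.)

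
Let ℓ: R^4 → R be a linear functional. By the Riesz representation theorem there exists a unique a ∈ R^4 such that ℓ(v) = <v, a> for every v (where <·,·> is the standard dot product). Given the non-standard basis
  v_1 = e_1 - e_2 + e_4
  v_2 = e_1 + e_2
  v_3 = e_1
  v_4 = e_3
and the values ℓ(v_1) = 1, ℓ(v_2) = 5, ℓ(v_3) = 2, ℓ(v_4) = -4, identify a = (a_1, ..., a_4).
a = (2, 3, -4, 2)

Write a = (a_1, ..., a_4) in the standard basis. For each basis vector v_i, ℓ(v_i) = <v_i, a> is a linear equation in the a_j's. Collect the n equations into a matrix system V a = ℓ, where row i of V is v_i (expressed in the standard basis). Since V is invertible (lower-triangular with 1s on the diagonal, up to permutation), solve by back-substitution:
  V =
[[1, -1, 0, 1],
 [1, 1, 0, 0],
 [1, 0, 0, 0],
 [0, 0, 1, 0]]
  V a = (1, 5, 2, -4)
Solving gives a = (2, 3, -4, 2).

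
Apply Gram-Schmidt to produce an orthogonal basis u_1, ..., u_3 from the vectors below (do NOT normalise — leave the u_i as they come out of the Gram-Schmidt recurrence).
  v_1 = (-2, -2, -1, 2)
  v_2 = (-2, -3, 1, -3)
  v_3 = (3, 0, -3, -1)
Orthogonal basis:
  u_1 = (-2, -2, -1, 2)
  u_2 = (-20/13, -33/13, 16/13, -45/13)
  u_3 = (55/29, -383/290, -452/145, -57/58)

Apply the Gram-Schmidt recurrence
  u_1 = v_1
  u_i = v_i − Σ_{j<i} ((v_i · u_j) / (u_j · u_j)) · u_j.

Step by step this gives:
  u_1 = (-2, -2, -1, 2)
  u_2 = (-20/13, -33/13, 16/13, -45/13)
  u_3 = (55/29, -383/290, -452/145, -57/58)

Orthogonality check:
  u_2 · u_1 = 0 (should be 0)
  u_3 · u_1 = 0 (should be 0)
  u_3 · u_2 = 0 (should be 0)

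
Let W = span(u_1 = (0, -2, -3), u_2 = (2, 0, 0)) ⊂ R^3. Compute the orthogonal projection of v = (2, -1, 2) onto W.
proj_W(v) = (2, 8/13, 12/13)

Set up U = [u_1 | ... | u_2] ∈ R^(3×2). The projector onto W = col(U) is P = U (U^T U)^(-1) U^T.
Compute U^T U =
  [13, 0]
  [0, 4],
and U^T v = (-4, 4).
Solve U^T U · c = U^T v for the coefficients: c = (-4/13, 1). The projection is proj_W(v) = U c.
Check: (v - proj_W(v)) · u_1 = 0  (should be 0).
Check: (v - proj_W(v)) · u_2 = 0  (should be 0).
Result: proj_W(v) = (2, 8/13, 12/13).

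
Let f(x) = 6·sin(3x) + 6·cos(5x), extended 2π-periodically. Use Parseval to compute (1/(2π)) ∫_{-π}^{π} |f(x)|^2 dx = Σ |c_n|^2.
Σ |c_n|^2 = 36

Expand |f|^2 and use orthogonality of {sin(nx), cos(mx)} on [-π, π]:
  ∫_{-π}^{π} sin(nx)^2 dx = π, ∫ cos(mx)^2 dx = π, and cross terms integrate to 0.
So ∫_{-π}^{π} f(x)^2 dx = 6^2 · π + 6^2 · π = (36 + 36)π.
Divide by 2π: (36 + 36)/2 = 36.
By Parseval, this equals Σ |c_n|^2.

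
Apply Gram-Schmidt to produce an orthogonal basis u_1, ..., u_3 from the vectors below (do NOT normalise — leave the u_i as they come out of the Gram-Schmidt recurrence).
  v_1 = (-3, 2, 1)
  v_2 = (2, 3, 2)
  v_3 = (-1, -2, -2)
Orthogonal basis:
  u_1 = (-3, 2, 1)
  u_2 = (17/7, 19/7, 13/7)
  u_3 = (1/26, 4/13, -1/2)

Apply the Gram-Schmidt recurrence
  u_1 = v_1
  u_i = v_i − Σ_{j<i} ((v_i · u_j) / (u_j · u_j)) · u_j.

Step by step this gives:
  u_1 = (-3, 2, 1)
  u_2 = (17/7, 19/7, 13/7)
  u_3 = (1/26, 4/13, -1/2)

Orthogonality check:
  u_2 · u_1 = 0 (should be 0)
  u_3 · u_1 = 0 (should be 0)
  u_3 · u_2 = 0 (should be 0)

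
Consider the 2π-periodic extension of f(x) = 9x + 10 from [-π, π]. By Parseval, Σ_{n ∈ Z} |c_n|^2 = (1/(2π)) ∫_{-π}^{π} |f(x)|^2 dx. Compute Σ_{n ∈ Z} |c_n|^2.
Σ |c_n|^2 = 27π^2 + 100

Expand and integrate term by term over [-π, π]:
  ∫ (9x)^2 dx = 81·(2π^3/3); ∫ 2·9·(10)·x dx = 0 (odd integrand); ∫ 10^2 dx = 100·2π.
So (1/(2π)) ∫_{-π}^{π} (9x + 10)^2 dx = 81π^2/3 + 100 = 27π^2 + 100.
Parseval ⇒ Σ |c_n|^2 = 27π^2 + 100.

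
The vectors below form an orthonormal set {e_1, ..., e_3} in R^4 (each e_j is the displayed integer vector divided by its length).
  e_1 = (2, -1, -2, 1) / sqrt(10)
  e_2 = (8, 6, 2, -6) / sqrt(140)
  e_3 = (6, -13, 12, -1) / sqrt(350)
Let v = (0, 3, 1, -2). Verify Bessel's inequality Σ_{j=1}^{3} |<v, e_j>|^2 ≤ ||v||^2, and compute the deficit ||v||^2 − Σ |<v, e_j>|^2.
Σ |<v, e_j>|^2 = 14; ||v||^2 = 14; deficit = 0

Write each e_j = u_j / sqrt(<u_j, u_j>) where u_j is the displayed integer vector. Then <v, e_j> = <v, u_j> / sqrt(<u_j, u_j>), so |<v, e_j>|^2 = <v, u_j>^2 / <u_j, u_j>.
Coefficients: <v, e_1> = -7/sqrt(10), <v, e_2> = 32/sqrt(140), <v, e_3> = -25/sqrt(350).
Square and sum: Σ |<v, e_j>|^2 = 14.
Compute ||v||^2 = v·v = 14.
Deficit = 14 − 14 = 0 ≥ 0, confirming Bessel's inequality. (The deficit equals ||v − Σ <v,e_j> e_j||^2, the squared distance from v to span{e_j}.)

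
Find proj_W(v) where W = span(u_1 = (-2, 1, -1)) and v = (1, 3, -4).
proj_W(v) = (-5/3, 5/6, -5/6)

Set up U = [u_1 | ... | u_1] ∈ R^(3×1). The projector onto W = col(U) is P = U (U^T U)^(-1) U^T.
Compute U^T U =
  [6],
and U^T v = (5).
Solve U^T U · c = U^T v for the coefficients: c = (5/6). The projection is proj_W(v) = U c.
Check: (v - proj_W(v)) · u_1 = 0  (should be 0).
Result: proj_W(v) = (-5/3, 5/6, -5/6).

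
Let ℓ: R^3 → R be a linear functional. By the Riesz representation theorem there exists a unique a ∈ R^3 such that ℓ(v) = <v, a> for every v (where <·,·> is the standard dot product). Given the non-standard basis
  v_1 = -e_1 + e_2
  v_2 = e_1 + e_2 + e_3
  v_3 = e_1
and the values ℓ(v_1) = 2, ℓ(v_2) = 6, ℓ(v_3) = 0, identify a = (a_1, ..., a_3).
a = (0, 2, 4)

Write a = (a_1, ..., a_3) in the standard basis. For each basis vector v_i, ℓ(v_i) = <v_i, a> is a linear equation in the a_j's. Collect the n equations into a matrix system V a = ℓ, where row i of V is v_i (expressed in the standard basis). Since V is invertible (lower-triangular with 1s on the diagonal, up to permutation), solve by back-substitution:
  V =
[[-1, 1, 0],
 [1, 1, 1],
 [1, 0, 0]]
  V a = (2, 6, 0)
Solving gives a = (0, 2, 4).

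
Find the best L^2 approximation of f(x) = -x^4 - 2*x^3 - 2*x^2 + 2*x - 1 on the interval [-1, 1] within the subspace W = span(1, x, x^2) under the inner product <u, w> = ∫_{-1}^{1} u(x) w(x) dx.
g(x) = -20*x^2/7 + 4*x/5 - 32/35

The best approximation g ∈ W is the orthogonal projection of f onto W. Writing g = a_0 + a_1 x + a_2 x^2, the coefficients solve the normal equations G · a = b where
  G_{ij} = <φ_i, φ_j> and b_i = <f, φ_i>, with φ_0 = 1, φ_1 = x, φ_2 = x^2.
G =
  [2, 0, 2/3]
  [0, 2/3, 0]
  [2/3, 0, 2/5],
b = (-56/15, 8/15, -184/105).
Solving gives a_0 = -32/35, a_1 = 4/5, a_2 = -20/7, so
  g(x) = -20*x^2/7 + 4*x/5 - 32/35.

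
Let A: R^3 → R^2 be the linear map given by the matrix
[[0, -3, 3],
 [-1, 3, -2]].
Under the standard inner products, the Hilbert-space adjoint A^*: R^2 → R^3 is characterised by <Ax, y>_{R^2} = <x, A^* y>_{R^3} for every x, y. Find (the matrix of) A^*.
A^* = A^T =
[[0, -1],
 [-3, 3],
 [3, -2]]

For real matrices with standard dot products, the defining identity <Ax, y> = <x, A^* y> gives (Ax)^T y = x^T (A^*) y, i.e. x^T A^T y = x^T (A^*) y. Since this holds for all x, y, we must have A^* = A^T. Therefore
A^* =
[[0, -1],
 [-3, 3],
 [3, -2]].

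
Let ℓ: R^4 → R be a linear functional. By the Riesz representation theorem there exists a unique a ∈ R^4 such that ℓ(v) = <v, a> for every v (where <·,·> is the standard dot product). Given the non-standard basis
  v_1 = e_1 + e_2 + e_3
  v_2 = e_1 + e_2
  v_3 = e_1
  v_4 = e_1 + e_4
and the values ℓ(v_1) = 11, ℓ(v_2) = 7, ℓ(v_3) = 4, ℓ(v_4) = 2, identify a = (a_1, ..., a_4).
a = (4, 3, 4, -2)

Write a = (a_1, ..., a_4) in the standard basis. For each basis vector v_i, ℓ(v_i) = <v_i, a> is a linear equation in the a_j's. Collect the n equations into a matrix system V a = ℓ, where row i of V is v_i (expressed in the standard basis). Since V is invertible (lower-triangular with 1s on the diagonal, up to permutation), solve by back-substitution:
  V =
[[1, 1, 1, 0],
 [1, 1, 0, 0],
 [1, 0, 0, 0],
 [1, 0, 0, 1]]
  V a = (11, 7, 4, 2)
Solving gives a = (4, 3, 4, -2).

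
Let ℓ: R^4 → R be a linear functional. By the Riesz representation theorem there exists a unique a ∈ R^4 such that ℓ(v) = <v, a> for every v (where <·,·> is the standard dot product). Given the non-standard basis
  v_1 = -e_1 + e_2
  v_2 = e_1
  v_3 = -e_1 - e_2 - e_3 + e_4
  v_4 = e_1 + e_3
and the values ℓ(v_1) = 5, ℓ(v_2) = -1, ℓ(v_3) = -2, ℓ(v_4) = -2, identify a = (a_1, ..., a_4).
a = (-1, 4, -1, 0)

Write a = (a_1, ..., a_4) in the standard basis. For each basis vector v_i, ℓ(v_i) = <v_i, a> is a linear equation in the a_j's. Collect the n equations into a matrix system V a = ℓ, where row i of V is v_i (expressed in the standard basis). Since V is invertible (lower-triangular with 1s on the diagonal, up to permutation), solve by back-substitution:
  V =
[[-1, 1, 0, 0],
 [1, 0, 0, 0],
 [-1, -1, -1, 1],
 [1, 0, 1, 0]]
  V a = (5, -1, -2, -2)
Solving gives a = (-1, 4, -1, 0).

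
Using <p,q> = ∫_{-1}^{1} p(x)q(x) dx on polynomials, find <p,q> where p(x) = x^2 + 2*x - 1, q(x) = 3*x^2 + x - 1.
<p,q> = 28/15

Expand the product: p(x)·q(x) = 3*x^4 + 7*x^3 - 2*x^2 - 3*x + 1.
∫_{-1}^{1} of each monomial x^k gives [2/(k+1) if k even, 0 if k odd]. Integrating term-by-term (or equivalently evaluating the antiderivative F(x) = 3*x^5/5 + 7*x^4/4 - 2*x^3/3 - 3*x^2/2 + x at the endpoints):
  F(1) − F(−1) = 71/60 − (-41/60) = 28/15.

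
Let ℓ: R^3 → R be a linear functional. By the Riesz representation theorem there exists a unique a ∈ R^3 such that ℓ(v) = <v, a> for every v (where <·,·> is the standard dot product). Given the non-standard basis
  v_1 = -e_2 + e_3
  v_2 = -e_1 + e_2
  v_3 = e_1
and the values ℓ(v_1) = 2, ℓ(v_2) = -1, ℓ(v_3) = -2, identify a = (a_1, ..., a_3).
a = (-2, -3, -1)

Write a = (a_1, ..., a_3) in the standard basis. For each basis vector v_i, ℓ(v_i) = <v_i, a> is a linear equation in the a_j's. Collect the n equations into a matrix system V a = ℓ, where row i of V is v_i (expressed in the standard basis). Since V is invertible (lower-triangular with 1s on the diagonal, up to permutation), solve by back-substitution:
  V =
[[0, -1, 1],
 [-1, 1, 0],
 [1, 0, 0]]
  V a = (2, -1, -2)
Solving gives a = (-2, -3, -1).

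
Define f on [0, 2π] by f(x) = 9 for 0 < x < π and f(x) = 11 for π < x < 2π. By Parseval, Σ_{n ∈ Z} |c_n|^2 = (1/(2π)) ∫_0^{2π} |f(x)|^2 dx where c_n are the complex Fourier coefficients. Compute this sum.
Σ |c_n|^2 = 101

Parseval equates the L^2 energy of f (normalised by 1/(2π)) with the ℓ^2 sum of its Fourier coefficients: (1/(2π)) ∫_0^{2π} |f|^2 = Σ |c_n|^2.
Compute the left side: (1/(2π)) [∫_0^π 9^2 dx + ∫_π^{2π} 11^2 dx] = (1/(2π)) · (81π + 121π) = (81 + 121)/2 = 101.
So Σ_{n ∈ Z} |c_n|^2 = 101.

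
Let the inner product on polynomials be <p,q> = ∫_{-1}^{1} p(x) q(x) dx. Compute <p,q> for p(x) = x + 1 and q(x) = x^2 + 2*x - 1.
<p,q> = 0

Expand the product: p(x)·q(x) = x^3 + 3*x^2 + x - 1.
∫_{-1}^{1} of each monomial x^k gives [2/(k+1) if k even, 0 if k odd]. Integrating term-by-term (or equivalently evaluating the antiderivative F(x) = x^4/4 + x^3 + x^2/2 - x at the endpoints):
  F(1) − F(−1) = 3/4 − (3/4) = 0.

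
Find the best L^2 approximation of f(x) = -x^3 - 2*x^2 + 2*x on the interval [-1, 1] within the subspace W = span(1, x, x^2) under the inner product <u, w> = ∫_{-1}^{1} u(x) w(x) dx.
g(x) = -2*x^2 + 7*x/5

The best approximation g ∈ W is the orthogonal projection of f onto W. Writing g = a_0 + a_1 x + a_2 x^2, the coefficients solve the normal equations G · a = b where
  G_{ij} = <φ_i, φ_j> and b_i = <f, φ_i>, with φ_0 = 1, φ_1 = x, φ_2 = x^2.
G =
  [2, 0, 2/3]
  [0, 2/3, 0]
  [2/3, 0, 2/5],
b = (-4/3, 14/15, -4/5).
Solving gives a_0 = 0, a_1 = 7/5, a_2 = -2, so
  g(x) = -2*x^2 + 7*x/5.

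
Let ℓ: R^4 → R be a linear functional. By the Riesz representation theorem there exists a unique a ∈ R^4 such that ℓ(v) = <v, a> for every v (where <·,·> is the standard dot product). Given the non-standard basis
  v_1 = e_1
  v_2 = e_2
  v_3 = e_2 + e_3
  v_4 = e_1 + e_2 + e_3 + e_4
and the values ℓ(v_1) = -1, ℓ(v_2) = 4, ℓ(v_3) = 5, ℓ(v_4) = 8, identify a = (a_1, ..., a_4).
a = (-1, 4, 1, 4)

Write a = (a_1, ..., a_4) in the standard basis. For each basis vector v_i, ℓ(v_i) = <v_i, a> is a linear equation in the a_j's. Collect the n equations into a matrix system V a = ℓ, where row i of V is v_i (expressed in the standard basis). Since V is invertible (lower-triangular with 1s on the diagonal, up to permutation), solve by back-substitution:
  V =
[[1, 0, 0, 0],
 [0, 1, 0, 0],
 [0, 1, 1, 0],
 [1, 1, 1, 1]]
  V a = (-1, 4, 5, 8)
Solving gives a = (-1, 4, 1, 4).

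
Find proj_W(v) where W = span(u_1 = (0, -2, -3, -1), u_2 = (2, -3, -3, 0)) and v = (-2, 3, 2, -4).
proj_W(v) = (-292/83, 220/83, 111/83, -109/83)

Set up U = [u_1 | ... | u_2] ∈ R^(4×2). The projector onto W = col(U) is P = U (U^T U)^(-1) U^T.
Compute U^T U =
  [14, 15]
  [15, 22],
and U^T v = (-8, -19).
Solve U^T U · c = U^T v for the coefficients: c = (109/83, -146/83). The projection is proj_W(v) = U c.
Check: (v - proj_W(v)) · u_1 = 0  (should be 0).
Check: (v - proj_W(v)) · u_2 = 0  (should be 0).
Result: proj_W(v) = (-292/83, 220/83, 111/83, -109/83).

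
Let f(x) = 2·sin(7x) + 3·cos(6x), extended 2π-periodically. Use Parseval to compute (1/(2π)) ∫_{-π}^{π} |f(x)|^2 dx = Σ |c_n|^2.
Σ |c_n|^2 = 13/2

Expand |f|^2 and use orthogonality of {sin(nx), cos(mx)} on [-π, π]:
  ∫_{-π}^{π} sin(nx)^2 dx = π, ∫ cos(mx)^2 dx = π, and cross terms integrate to 0.
So ∫_{-π}^{π} f(x)^2 dx = 2^2 · π + 3^2 · π = (4 + 9)π.
Divide by 2π: (4 + 9)/2 = 13/2.
By Parseval, this equals Σ |c_n|^2.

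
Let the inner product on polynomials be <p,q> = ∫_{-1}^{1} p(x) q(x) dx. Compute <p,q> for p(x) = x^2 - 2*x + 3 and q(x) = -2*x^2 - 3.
<p,q> = -124/5

Expand the product: p(x)·q(x) = -2*x^4 + 4*x^3 - 9*x^2 + 6*x - 9.
∫_{-1}^{1} of each monomial x^k gives [2/(k+1) if k even, 0 if k odd]. Integrating term-by-term (or equivalently evaluating the antiderivative F(x) = -2*x^5/5 + x^4 - 3*x^3 + 3*x^2 - 9*x at the endpoints):
  F(1) − F(−1) = -42/5 − (82/5) = -124/5.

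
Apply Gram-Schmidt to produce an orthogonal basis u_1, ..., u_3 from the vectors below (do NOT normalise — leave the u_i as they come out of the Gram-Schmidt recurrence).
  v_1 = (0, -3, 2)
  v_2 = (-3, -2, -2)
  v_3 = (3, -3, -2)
Orthogonal basis:
  u_1 = (0, -3, 2)
  u_2 = (-3, -20/13, -30/13)
  u_3 = (660/217, -396/217, -594/217)

Apply the Gram-Schmidt recurrence
  u_1 = v_1
  u_i = v_i − Σ_{j<i} ((v_i · u_j) / (u_j · u_j)) · u_j.

Step by step this gives:
  u_1 = (0, -3, 2)
  u_2 = (-3, -20/13, -30/13)
  u_3 = (660/217, -396/217, -594/217)

Orthogonality check:
  u_2 · u_1 = 0 (should be 0)
  u_3 · u_1 = 0 (should be 0)
  u_3 · u_2 = 0 (should be 0)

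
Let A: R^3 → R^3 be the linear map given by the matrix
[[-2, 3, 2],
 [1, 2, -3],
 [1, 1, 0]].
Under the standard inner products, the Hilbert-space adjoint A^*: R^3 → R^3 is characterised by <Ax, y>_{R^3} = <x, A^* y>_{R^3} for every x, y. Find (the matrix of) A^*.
A^* = A^T =
[[-2, 1, 1],
 [3, 2, 1],
 [2, -3, 0]]

For real matrices with standard dot products, the defining identity <Ax, y> = <x, A^* y> gives (Ax)^T y = x^T (A^*) y, i.e. x^T A^T y = x^T (A^*) y. Since this holds for all x, y, we must have A^* = A^T. Therefore
A^* =
[[-2, 1, 1],
 [3, 2, 1],
 [2, -3, 0]].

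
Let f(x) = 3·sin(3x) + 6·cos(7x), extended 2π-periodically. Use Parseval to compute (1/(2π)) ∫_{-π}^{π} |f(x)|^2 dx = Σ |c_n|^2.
Σ |c_n|^2 = 45/2

Expand |f|^2 and use orthogonality of {sin(nx), cos(mx)} on [-π, π]:
  ∫_{-π}^{π} sin(nx)^2 dx = π, ∫ cos(mx)^2 dx = π, and cross terms integrate to 0.
So ∫_{-π}^{π} f(x)^2 dx = 3^2 · π + 6^2 · π = (9 + 36)π.
Divide by 2π: (9 + 36)/2 = 45/2.
By Parseval, this equals Σ |c_n|^2.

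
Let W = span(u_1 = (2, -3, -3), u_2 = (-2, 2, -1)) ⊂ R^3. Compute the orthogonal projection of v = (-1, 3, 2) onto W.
proj_W(v) = (-248/149, 359/149, 320/149)

Set up U = [u_1 | ... | u_2] ∈ R^(3×2). The projector onto W = col(U) is P = U (U^T U)^(-1) U^T.
Compute U^T U =
  [22, -7]
  [-7, 9],
and U^T v = (-17, 6).
Solve U^T U · c = U^T v for the coefficients: c = (-111/149, 13/149). The projection is proj_W(v) = U c.
Check: (v - proj_W(v)) · u_1 = 0  (should be 0).
Check: (v - proj_W(v)) · u_2 = 0  (should be 0).
Result: proj_W(v) = (-248/149, 359/149, 320/149).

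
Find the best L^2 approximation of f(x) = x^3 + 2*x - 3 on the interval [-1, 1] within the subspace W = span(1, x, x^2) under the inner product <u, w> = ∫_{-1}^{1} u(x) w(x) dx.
g(x) = 13*x/5 - 3

The best approximation g ∈ W is the orthogonal projection of f onto W. Writing g = a_0 + a_1 x + a_2 x^2, the coefficients solve the normal equations G · a = b where
  G_{ij} = <φ_i, φ_j> and b_i = <f, φ_i>, with φ_0 = 1, φ_1 = x, φ_2 = x^2.
G =
  [2, 0, 2/3]
  [0, 2/3, 0]
  [2/3, 0, 2/5],
b = (-6, 26/15, -2).
Solving gives a_0 = -3, a_1 = 13/5, a_2 = 0, so
  g(x) = 13*x/5 - 3.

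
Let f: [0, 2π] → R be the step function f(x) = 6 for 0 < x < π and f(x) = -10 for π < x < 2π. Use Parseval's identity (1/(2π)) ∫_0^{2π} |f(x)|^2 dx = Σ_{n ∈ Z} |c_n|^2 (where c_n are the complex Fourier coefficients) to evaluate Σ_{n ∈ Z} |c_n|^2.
Σ |c_n|^2 = 68

Parseval equates the L^2 energy of f (normalised by 1/(2π)) with the ℓ^2 sum of its Fourier coefficients: (1/(2π)) ∫_0^{2π} |f|^2 = Σ |c_n|^2.
Compute the left side: (1/(2π)) [∫_0^π 6^2 dx + ∫_π^{2π} (-10)^2 dx] = (1/(2π)) · (36π + 100π) = (36 + 100)/2 = 68.
So Σ_{n ∈ Z} |c_n|^2 = 68.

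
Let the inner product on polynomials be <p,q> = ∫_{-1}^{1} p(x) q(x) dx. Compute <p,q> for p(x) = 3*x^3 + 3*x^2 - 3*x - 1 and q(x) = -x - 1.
<p,q> = 4/5

Expand the product: p(x)·q(x) = -3*x^4 - 6*x^3 + 4*x + 1.
∫_{-1}^{1} of each monomial x^k gives [2/(k+1) if k even, 0 if k odd]. Integrating term-by-term (or equivalently evaluating the antiderivative F(x) = -3*x^5/5 - 3*x^4/2 + 2*x^2 + x at the endpoints):
  F(1) − F(−1) = 9/10 − (1/10) = 4/5.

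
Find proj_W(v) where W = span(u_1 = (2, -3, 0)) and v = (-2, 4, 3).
proj_W(v) = (-32/13, 48/13, 0)

Set up U = [u_1 | ... | u_1] ∈ R^(3×1). The projector onto W = col(U) is P = U (U^T U)^(-1) U^T.
Compute U^T U =
  [13],
and U^T v = (-16).
Solve U^T U · c = U^T v for the coefficients: c = (-16/13). The projection is proj_W(v) = U c.
Check: (v - proj_W(v)) · u_1 = 0  (should be 0).
Result: proj_W(v) = (-32/13, 48/13, 0).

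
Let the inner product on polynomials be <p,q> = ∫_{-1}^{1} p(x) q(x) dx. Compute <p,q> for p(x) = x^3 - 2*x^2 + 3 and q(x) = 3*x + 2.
<p,q> = 158/15

Expand the product: p(x)·q(x) = 3*x^4 - 4*x^3 - 4*x^2 + 9*x + 6.
∫_{-1}^{1} of each monomial x^k gives [2/(k+1) if k even, 0 if k odd]. Integrating term-by-term (or equivalently evaluating the antiderivative F(x) = 3*x^5/5 - x^4 - 4*x^3/3 + 9*x^2/2 + 6*x at the endpoints):
  F(1) − F(−1) = 263/30 − (-53/30) = 158/15.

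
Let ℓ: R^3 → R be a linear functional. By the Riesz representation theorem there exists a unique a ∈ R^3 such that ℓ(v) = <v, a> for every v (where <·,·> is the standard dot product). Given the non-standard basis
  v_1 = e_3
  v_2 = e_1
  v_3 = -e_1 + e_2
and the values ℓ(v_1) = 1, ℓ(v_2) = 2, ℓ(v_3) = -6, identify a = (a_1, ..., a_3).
a = (2, -4, 1)

Write a = (a_1, ..., a_3) in the standard basis. For each basis vector v_i, ℓ(v_i) = <v_i, a> is a linear equation in the a_j's. Collect the n equations into a matrix system V a = ℓ, where row i of V is v_i (expressed in the standard basis). Since V is invertible (lower-triangular with 1s on the diagonal, up to permutation), solve by back-substitution:
  V =
[[0, 0, 1],
 [1, 0, 0],
 [-1, 1, 0]]
  V a = (1, 2, -6)
Solving gives a = (2, -4, 1).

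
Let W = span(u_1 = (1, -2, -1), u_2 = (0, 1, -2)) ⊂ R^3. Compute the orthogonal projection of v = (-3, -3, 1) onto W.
proj_W(v) = (1/3, -5/3, 5/3)

Set up U = [u_1 | ... | u_2] ∈ R^(3×2). The projector onto W = col(U) is P = U (U^T U)^(-1) U^T.
Compute U^T U =
  [6, 0]
  [0, 5],
and U^T v = (2, -5).
Solve U^T U · c = U^T v for the coefficients: c = (1/3, -1). The projection is proj_W(v) = U c.
Check: (v - proj_W(v)) · u_1 = 0  (should be 0).
Check: (v - proj_W(v)) · u_2 = 0  (should be 0).
Result: proj_W(v) = (1/3, -5/3, 5/3).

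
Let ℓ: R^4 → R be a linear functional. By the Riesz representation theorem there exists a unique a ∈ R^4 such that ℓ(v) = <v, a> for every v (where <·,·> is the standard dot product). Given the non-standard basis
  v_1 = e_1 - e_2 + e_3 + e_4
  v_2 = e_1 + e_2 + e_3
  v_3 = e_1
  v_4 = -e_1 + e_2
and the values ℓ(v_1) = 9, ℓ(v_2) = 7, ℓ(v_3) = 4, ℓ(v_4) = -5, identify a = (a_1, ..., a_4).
a = (4, -1, 4, 0)

Write a = (a_1, ..., a_4) in the standard basis. For each basis vector v_i, ℓ(v_i) = <v_i, a> is a linear equation in the a_j's. Collect the n equations into a matrix system V a = ℓ, where row i of V is v_i (expressed in the standard basis). Since V is invertible (lower-triangular with 1s on the diagonal, up to permutation), solve by back-substitution:
  V =
[[1, -1, 1, 1],
 [1, 1, 1, 0],
 [1, 0, 0, 0],
 [-1, 1, 0, 0]]
  V a = (9, 7, 4, -5)
Solving gives a = (4, -1, 4, 0).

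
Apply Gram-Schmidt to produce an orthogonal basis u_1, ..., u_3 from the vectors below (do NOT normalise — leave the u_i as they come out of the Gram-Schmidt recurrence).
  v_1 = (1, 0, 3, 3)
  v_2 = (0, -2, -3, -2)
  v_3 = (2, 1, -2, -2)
Orthogonal basis:
  u_1 = (1, 0, 3, 3)
  u_2 = (15/19, -2, -12/19, 7/19)
  u_3 = (123/49, 51/49, -20/49, -3/7)

Apply the Gram-Schmidt recurrence
  u_1 = v_1
  u_i = v_i − Σ_{j<i} ((v_i · u_j) / (u_j · u_j)) · u_j.

Step by step this gives:
  u_1 = (1, 0, 3, 3)
  u_2 = (15/19, -2, -12/19, 7/19)
  u_3 = (123/49, 51/49, -20/49, -3/7)

Orthogonality check:
  u_2 · u_1 = 0 (should be 0)
  u_3 · u_1 = 0 (should be 0)
  u_3 · u_2 = 0 (should be 0)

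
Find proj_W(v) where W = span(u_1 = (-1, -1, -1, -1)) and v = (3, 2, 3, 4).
proj_W(v) = (3, 3, 3, 3)

Set up U = [u_1 | ... | u_1] ∈ R^(4×1). The projector onto W = col(U) is P = U (U^T U)^(-1) U^T.
Compute U^T U =
  [4],
and U^T v = (-12).
Solve U^T U · c = U^T v for the coefficients: c = (-3). The projection is proj_W(v) = U c.
Check: (v - proj_W(v)) · u_1 = 0  (should be 0).
Result: proj_W(v) = (3, 3, 3, 3).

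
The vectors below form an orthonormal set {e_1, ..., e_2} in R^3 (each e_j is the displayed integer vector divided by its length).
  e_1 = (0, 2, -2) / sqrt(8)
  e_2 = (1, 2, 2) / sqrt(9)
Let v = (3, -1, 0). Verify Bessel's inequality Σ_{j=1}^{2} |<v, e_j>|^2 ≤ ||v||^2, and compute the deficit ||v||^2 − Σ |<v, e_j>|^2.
Σ |<v, e_j>|^2 = 11/18; ||v||^2 = 10; deficit = 169/18

Write each e_j = u_j / sqrt(<u_j, u_j>) where u_j is the displayed integer vector. Then <v, e_j> = <v, u_j> / sqrt(<u_j, u_j>), so |<v, e_j>|^2 = <v, u_j>^2 / <u_j, u_j>.
Coefficients: <v, e_1> = -2/sqrt(8), <v, e_2> = 1/sqrt(9).
Square and sum: Σ |<v, e_j>|^2 = 11/18.
Compute ||v||^2 = v·v = 10.
Deficit = 10 − 11/18 = 169/18 ≥ 0, confirming Bessel's inequality. (The deficit equals ||v − Σ <v,e_j> e_j||^2, the squared distance from v to span{e_j}.)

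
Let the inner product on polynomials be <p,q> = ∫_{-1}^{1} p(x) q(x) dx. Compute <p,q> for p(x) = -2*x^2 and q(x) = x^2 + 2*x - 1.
<p,q> = 8/15

Expand the product: p(x)·q(x) = -2*x^4 - 4*x^3 + 2*x^2.
∫_{-1}^{1} of each monomial x^k gives [2/(k+1) if k even, 0 if k odd]. Integrating term-by-term (or equivalently evaluating the antiderivative F(x) = -2*x^5/5 - x^4 + 2*x^3/3 at the endpoints):
  F(1) − F(−1) = -11/15 − (-19/15) = 8/15.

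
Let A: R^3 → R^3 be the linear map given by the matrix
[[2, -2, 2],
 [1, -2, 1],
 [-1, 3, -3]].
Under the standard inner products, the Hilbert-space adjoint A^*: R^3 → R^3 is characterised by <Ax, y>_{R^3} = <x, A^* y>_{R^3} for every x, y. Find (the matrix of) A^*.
A^* = A^T =
[[2, 1, -1],
 [-2, -2, 3],
 [2, 1, -3]]

For real matrices with standard dot products, the defining identity <Ax, y> = <x, A^* y> gives (Ax)^T y = x^T (A^*) y, i.e. x^T A^T y = x^T (A^*) y. Since this holds for all x, y, we must have A^* = A^T. Therefore
A^* =
[[2, 1, -1],
 [-2, -2, 3],
 [2, 1, -3]].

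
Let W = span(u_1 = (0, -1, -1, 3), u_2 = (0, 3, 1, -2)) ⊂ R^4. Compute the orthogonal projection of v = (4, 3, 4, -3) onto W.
proj_W(v) = (0, 181/54, 83/54, -100/27)

Set up U = [u_1 | ... | u_2] ∈ R^(4×2). The projector onto W = col(U) is P = U (U^T U)^(-1) U^T.
Compute U^T U =
  [11, -10]
  [-10, 14],
and U^T v = (-16, 19).
Solve U^T U · c = U^T v for the coefficients: c = (-17/27, 49/54). The projection is proj_W(v) = U c.
Check: (v - proj_W(v)) · u_1 = 0  (should be 0).
Check: (v - proj_W(v)) · u_2 = 0  (should be 0).
Result: proj_W(v) = (0, 181/54, 83/54, -100/27).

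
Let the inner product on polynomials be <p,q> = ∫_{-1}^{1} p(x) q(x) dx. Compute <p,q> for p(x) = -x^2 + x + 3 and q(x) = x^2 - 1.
<p,q> = -56/15

Expand the product: p(x)·q(x) = -x^4 + x^3 + 4*x^2 - x - 3.
∫_{-1}^{1} of each monomial x^k gives [2/(k+1) if k even, 0 if k odd]. Integrating term-by-term (or equivalently evaluating the antiderivative F(x) = -x^5/5 + x^4/4 + 4*x^3/3 - x^2/2 - 3*x at the endpoints):
  F(1) − F(−1) = -127/60 − (97/60) = -56/15.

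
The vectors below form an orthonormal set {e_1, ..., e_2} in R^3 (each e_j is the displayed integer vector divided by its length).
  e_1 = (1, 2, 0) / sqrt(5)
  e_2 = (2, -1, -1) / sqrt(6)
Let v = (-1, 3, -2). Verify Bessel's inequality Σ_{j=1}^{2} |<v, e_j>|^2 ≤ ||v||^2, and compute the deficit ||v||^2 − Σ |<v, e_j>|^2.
Σ |<v, e_j>|^2 = 13/2; ||v||^2 = 14; deficit = 15/2

Write each e_j = u_j / sqrt(<u_j, u_j>) where u_j is the displayed integer vector. Then <v, e_j> = <v, u_j> / sqrt(<u_j, u_j>), so |<v, e_j>|^2 = <v, u_j>^2 / <u_j, u_j>.
Coefficients: <v, e_1> = 5/sqrt(5), <v, e_2> = -3/sqrt(6).
Square and sum: Σ |<v, e_j>|^2 = 13/2.
Compute ||v||^2 = v·v = 14.
Deficit = 14 − 13/2 = 15/2 ≥ 0, confirming Bessel's inequality. (The deficit equals ||v − Σ <v,e_j> e_j||^2, the squared distance from v to span{e_j}.)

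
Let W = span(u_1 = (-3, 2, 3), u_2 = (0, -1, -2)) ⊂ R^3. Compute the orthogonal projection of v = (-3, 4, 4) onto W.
proj_W(v) = (-147/46, 65/23, 211/46)

Set up U = [u_1 | ... | u_2] ∈ R^(3×2). The projector onto W = col(U) is P = U (U^T U)^(-1) U^T.
Compute U^T U =
  [22, -8]
  [-8, 5],
and U^T v = (29, -12).
Solve U^T U · c = U^T v for the coefficients: c = (49/46, -16/23). The projection is proj_W(v) = U c.
Check: (v - proj_W(v)) · u_1 = 0  (should be 0).
Check: (v - proj_W(v)) · u_2 = 0  (should be 0).
Result: proj_W(v) = (-147/46, 65/23, 211/46).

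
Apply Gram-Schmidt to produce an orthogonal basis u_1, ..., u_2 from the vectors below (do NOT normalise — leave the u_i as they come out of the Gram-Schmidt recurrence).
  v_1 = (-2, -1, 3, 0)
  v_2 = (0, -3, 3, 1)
Orthogonal basis:
  u_1 = (-2, -1, 3, 0)
  u_2 = (12/7, -15/7, 3/7, 1)

Apply the Gram-Schmidt recurrence
  u_1 = v_1
  u_i = v_i − Σ_{j<i} ((v_i · u_j) / (u_j · u_j)) · u_j.

Step by step this gives:
  u_1 = (-2, -1, 3, 0)
  u_2 = (12/7, -15/7, 3/7, 1)

Orthogonality check:
  u_2 · u_1 = 0 (should be 0)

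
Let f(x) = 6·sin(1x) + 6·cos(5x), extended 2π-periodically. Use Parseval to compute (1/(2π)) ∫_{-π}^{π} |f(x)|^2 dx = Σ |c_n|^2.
Σ |c_n|^2 = 36

Expand |f|^2 and use orthogonality of {sin(nx), cos(mx)} on [-π, π]:
  ∫_{-π}^{π} sin(nx)^2 dx = π, ∫ cos(mx)^2 dx = π, and cross terms integrate to 0.
So ∫_{-π}^{π} f(x)^2 dx = 6^2 · π + 6^2 · π = (36 + 36)π.
Divide by 2π: (36 + 36)/2 = 36.
By Parseval, this equals Σ |c_n|^2.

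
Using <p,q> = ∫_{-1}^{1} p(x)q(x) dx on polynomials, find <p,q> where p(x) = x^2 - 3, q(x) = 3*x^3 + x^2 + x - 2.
<p,q> = 136/15

Expand the product: p(x)·q(x) = 3*x^5 + x^4 - 8*x^3 - 5*x^2 - 3*x + 6.
∫_{-1}^{1} of each monomial x^k gives [2/(k+1) if k even, 0 if k odd]. Integrating term-by-term (or equivalently evaluating the antiderivative F(x) = x^6/2 + x^5/5 - 2*x^4 - 5*x^3/3 - 3*x^2/2 + 6*x at the endpoints):
  F(1) − F(−1) = 23/15 − (-113/15) = 136/15.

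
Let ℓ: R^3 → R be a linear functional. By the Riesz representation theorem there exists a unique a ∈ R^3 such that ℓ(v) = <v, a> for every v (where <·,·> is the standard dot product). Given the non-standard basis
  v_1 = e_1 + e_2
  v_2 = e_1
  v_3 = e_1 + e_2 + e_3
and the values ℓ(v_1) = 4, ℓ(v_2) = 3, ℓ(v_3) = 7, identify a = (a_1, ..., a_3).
a = (3, 1, 3)

Write a = (a_1, ..., a_3) in the standard basis. For each basis vector v_i, ℓ(v_i) = <v_i, a> is a linear equation in the a_j's. Collect the n equations into a matrix system V a = ℓ, where row i of V is v_i (expressed in the standard basis). Since V is invertible (lower-triangular with 1s on the diagonal, up to permutation), solve by back-substitution:
  V =
[[1, 1, 0],
 [1, 0, 0],
 [1, 1, 1]]
  V a = (4, 3, 7)
Solving gives a = (3, 1, 3).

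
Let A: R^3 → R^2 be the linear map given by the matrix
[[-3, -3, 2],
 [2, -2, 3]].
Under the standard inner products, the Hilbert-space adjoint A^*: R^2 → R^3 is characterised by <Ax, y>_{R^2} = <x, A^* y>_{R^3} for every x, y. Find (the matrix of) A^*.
A^* = A^T =
[[-3, 2],
 [-3, -2],
 [2, 3]]

For real matrices with standard dot products, the defining identity <Ax, y> = <x, A^* y> gives (Ax)^T y = x^T (A^*) y, i.e. x^T A^T y = x^T (A^*) y. Since this holds for all x, y, we must have A^* = A^T. Therefore
A^* =
[[-3, 2],
 [-3, -2],
 [2, 3]].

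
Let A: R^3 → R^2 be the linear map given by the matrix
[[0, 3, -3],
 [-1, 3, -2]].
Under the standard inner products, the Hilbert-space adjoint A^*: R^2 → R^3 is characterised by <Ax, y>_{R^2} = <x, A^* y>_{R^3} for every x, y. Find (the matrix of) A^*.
A^* = A^T =
[[0, -1],
 [3, 3],
 [-3, -2]]

For real matrices with standard dot products, the defining identity <Ax, y> = <x, A^* y> gives (Ax)^T y = x^T (A^*) y, i.e. x^T A^T y = x^T (A^*) y. Since this holds for all x, y, we must have A^* = A^T. Therefore
A^* =
[[0, -1],
 [3, 3],
 [-3, -2]].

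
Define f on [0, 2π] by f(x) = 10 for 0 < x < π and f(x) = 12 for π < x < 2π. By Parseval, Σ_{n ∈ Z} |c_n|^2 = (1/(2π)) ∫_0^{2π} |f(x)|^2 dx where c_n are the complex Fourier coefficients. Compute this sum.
Σ |c_n|^2 = 122

Parseval equates the L^2 energy of f (normalised by 1/(2π)) with the ℓ^2 sum of its Fourier coefficients: (1/(2π)) ∫_0^{2π} |f|^2 = Σ |c_n|^2.
Compute the left side: (1/(2π)) [∫_0^π 10^2 dx + ∫_π^{2π} 12^2 dx] = (1/(2π)) · (100π + 144π) = (100 + 144)/2 = 122.
So Σ_{n ∈ Z} |c_n|^2 = 122.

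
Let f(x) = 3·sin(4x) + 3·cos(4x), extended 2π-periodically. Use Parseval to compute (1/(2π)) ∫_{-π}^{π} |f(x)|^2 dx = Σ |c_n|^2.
Σ |c_n|^2 = 9

Expand |f|^2 and use orthogonality of {sin(nx), cos(mx)} on [-π, π]:
  ∫_{-π}^{π} sin(nx)^2 dx = π, ∫ cos(mx)^2 dx = π, and cross terms integrate to 0.
So ∫_{-π}^{π} f(x)^2 dx = 3^2 · π + 3^2 · π = (9 + 9)π.
Divide by 2π: (9 + 9)/2 = 9.
By Parseval, this equals Σ |c_n|^2.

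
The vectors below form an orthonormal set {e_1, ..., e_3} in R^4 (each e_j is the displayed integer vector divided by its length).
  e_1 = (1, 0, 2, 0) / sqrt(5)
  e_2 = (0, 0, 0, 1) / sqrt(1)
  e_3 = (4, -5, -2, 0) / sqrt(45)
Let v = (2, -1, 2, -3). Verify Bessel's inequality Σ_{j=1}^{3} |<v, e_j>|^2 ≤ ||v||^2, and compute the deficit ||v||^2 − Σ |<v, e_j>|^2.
Σ |<v, e_j>|^2 = 18; ||v||^2 = 18; deficit = 0

Write each e_j = u_j / sqrt(<u_j, u_j>) where u_j is the displayed integer vector. Then <v, e_j> = <v, u_j> / sqrt(<u_j, u_j>), so |<v, e_j>|^2 = <v, u_j>^2 / <u_j, u_j>.
Coefficients: <v, e_1> = 6/sqrt(5), <v, e_2> = -3/sqrt(1), <v, e_3> = 9/sqrt(45).
Square and sum: Σ |<v, e_j>|^2 = 18.
Compute ||v||^2 = v·v = 18.
Deficit = 18 − 18 = 0 ≥ 0, confirming Bessel's inequality. (The deficit equals ||v − Σ <v,e_j> e_j||^2, the squared distance from v to span{e_j}.)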